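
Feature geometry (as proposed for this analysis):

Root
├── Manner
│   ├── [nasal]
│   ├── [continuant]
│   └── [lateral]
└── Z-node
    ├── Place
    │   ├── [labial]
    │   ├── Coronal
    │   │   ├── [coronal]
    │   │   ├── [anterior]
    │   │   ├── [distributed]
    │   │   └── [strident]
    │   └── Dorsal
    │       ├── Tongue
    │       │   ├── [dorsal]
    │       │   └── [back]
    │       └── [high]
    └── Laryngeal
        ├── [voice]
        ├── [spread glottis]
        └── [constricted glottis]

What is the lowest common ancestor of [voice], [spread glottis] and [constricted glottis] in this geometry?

[voice]: Root / Z-node / Laryngeal / [voice].
[spread glottis]: Root / Z-node / Laryngeal / [spread glottis].
[constricted glottis]: Root / Z-node / Laryngeal / [constricted glottis].
The lowest node appearing on every path is Laryngeal; each proper daughter of Laryngeal fails to dominate at least one of the listed features.

Laryngeal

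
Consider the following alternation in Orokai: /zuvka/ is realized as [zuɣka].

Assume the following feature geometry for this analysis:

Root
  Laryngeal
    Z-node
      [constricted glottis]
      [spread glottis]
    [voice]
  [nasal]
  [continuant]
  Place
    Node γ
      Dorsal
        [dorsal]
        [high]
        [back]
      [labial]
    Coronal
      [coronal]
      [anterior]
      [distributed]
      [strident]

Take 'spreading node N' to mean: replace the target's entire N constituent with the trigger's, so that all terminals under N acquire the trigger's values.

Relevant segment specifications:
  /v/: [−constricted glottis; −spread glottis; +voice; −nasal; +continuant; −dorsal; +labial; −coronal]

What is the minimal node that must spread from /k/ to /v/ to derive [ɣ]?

Feature comparison: [labial], [dorsal], [high], [back] differ between /v/ and [ɣ]; the remaining terminals match.
These terminals are all dominated by Node γ, and no proper subconstituent of Node γ covers them all; Node γ is their lowest common ancestor.
Spreading Node γ from /k/ overwrites each of those terminals with /k/'s values, yielding exactly [ɣ].
Features on which the two segments disagree outside Node γ, such as [voice], [continuant], are unchanged — nothing dominating them spread, and Node γ is the minimal sufficient constituent.

Node γ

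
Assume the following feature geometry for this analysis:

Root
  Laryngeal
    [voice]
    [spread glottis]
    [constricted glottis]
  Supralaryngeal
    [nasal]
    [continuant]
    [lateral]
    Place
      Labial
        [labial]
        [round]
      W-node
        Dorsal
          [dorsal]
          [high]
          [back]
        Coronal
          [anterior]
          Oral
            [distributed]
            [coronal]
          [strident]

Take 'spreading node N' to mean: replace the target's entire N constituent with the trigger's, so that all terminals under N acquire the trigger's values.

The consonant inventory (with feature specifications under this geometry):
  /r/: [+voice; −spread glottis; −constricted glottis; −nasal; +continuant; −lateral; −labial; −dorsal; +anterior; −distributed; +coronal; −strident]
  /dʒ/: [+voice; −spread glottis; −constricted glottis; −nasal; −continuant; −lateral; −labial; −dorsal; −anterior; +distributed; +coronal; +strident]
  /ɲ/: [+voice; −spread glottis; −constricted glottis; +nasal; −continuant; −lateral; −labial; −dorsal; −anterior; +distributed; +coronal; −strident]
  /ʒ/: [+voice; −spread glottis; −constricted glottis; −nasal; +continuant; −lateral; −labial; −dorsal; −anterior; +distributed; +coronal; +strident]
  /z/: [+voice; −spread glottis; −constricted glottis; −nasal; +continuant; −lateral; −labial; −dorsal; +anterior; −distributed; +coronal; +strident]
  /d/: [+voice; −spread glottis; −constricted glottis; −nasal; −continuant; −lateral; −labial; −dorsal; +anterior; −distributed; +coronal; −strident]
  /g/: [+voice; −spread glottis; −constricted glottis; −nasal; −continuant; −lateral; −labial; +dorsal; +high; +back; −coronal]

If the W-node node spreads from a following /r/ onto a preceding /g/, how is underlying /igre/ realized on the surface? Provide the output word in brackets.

W-node immediately or transitively dominates [dorsal], [high], [back], [anterior], [distributed], [coronal], [strident].
After delinking /g/'s W-node and linking /r/'s, the affected terminals become [−dorsal], [+anterior], [−distributed], [+coronal], [−strident]; [voice], [spread glottis], [constricted glottis], … (outside W-node) are retained from /g/.
This feature bundle is that of [d], so /igre/ surfaces as [idre].

[idre]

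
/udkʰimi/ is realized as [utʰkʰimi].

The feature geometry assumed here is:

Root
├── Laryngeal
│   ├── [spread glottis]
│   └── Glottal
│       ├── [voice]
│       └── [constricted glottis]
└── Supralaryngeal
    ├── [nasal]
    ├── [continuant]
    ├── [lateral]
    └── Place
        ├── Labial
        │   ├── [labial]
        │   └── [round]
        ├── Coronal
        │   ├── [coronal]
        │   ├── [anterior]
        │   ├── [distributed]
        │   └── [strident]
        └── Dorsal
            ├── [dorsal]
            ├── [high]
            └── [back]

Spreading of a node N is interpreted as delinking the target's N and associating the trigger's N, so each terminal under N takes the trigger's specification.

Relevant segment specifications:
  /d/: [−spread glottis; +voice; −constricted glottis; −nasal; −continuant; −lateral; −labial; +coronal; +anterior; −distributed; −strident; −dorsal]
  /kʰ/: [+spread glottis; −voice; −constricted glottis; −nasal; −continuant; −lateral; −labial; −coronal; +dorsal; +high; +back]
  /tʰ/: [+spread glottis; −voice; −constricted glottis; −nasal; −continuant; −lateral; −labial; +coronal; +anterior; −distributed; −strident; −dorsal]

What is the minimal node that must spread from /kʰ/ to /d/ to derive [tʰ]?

Comparing /d/ with its surface form [tʰ], the features that change are [voice], [spread glottis].
The smallest constituent containing every changed terminal is Laryngeal — each of its daughters lacks at least one of the affected features.
If Laryngeal spreads, every terminal under it takes /kʰ/'s value, producing [tʰ] as observed.
Since [coronal], [dorsal] are preserved even though /kʰ/ disagrees there, no node above Laryngeal spread.

Laryngeal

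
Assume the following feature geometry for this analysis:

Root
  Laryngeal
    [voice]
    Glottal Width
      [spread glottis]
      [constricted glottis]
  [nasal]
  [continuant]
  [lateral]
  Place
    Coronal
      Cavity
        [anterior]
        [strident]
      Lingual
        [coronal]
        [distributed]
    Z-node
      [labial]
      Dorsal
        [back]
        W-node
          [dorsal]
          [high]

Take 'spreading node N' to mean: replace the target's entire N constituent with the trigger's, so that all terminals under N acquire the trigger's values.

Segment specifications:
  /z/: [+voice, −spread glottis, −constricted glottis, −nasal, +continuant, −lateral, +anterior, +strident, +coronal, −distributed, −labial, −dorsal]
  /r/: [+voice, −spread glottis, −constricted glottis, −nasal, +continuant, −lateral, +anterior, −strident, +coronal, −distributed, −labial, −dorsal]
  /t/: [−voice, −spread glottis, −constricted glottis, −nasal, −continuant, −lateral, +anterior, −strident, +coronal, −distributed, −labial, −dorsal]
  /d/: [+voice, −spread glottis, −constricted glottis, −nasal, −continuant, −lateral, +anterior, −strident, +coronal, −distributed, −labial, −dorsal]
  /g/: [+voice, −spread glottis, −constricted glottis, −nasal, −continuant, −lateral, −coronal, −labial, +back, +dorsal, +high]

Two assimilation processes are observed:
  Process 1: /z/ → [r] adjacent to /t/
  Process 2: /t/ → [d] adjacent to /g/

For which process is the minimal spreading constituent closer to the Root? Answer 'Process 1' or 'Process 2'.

Process 2

Process 1 alters [strident]; the lowest dominating node is [strident] (depth 4 from Root).
Process 2: the feature that changes is [voice]; the minimal node is [voice] (depth 2).
[voice] (depth 2) sits above [strident] (depth 4), making Process 2 the one with the higher spreading node.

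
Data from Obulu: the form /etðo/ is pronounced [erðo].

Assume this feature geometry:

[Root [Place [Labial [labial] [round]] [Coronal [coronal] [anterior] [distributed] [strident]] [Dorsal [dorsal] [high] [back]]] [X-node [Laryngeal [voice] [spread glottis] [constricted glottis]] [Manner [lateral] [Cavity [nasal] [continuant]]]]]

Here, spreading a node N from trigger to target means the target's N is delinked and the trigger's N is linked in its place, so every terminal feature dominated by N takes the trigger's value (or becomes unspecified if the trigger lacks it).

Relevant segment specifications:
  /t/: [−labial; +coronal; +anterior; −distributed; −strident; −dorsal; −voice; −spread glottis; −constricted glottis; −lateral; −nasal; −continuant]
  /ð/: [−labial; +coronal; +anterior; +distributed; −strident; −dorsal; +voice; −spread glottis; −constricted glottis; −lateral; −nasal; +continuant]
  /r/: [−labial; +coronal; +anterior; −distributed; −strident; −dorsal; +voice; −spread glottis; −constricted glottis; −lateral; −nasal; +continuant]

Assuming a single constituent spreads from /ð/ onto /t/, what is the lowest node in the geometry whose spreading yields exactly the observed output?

Comparing /t/ with its surface form [r], the features that change are [voice], [continuant].
In this geometry the lowest node dominating all of them is X-node: every daughter of X-node dominates only a proper subset, so no lower node suffices.
Delinking /t/'s X-node and associating /ð/'s X-node gives precisely the feature bundle of [r].
[distributed] — on which /ð/ differs from /t/ — is unchanged, so Root cannot have spread; the constituent is no larger than X-node.

X-node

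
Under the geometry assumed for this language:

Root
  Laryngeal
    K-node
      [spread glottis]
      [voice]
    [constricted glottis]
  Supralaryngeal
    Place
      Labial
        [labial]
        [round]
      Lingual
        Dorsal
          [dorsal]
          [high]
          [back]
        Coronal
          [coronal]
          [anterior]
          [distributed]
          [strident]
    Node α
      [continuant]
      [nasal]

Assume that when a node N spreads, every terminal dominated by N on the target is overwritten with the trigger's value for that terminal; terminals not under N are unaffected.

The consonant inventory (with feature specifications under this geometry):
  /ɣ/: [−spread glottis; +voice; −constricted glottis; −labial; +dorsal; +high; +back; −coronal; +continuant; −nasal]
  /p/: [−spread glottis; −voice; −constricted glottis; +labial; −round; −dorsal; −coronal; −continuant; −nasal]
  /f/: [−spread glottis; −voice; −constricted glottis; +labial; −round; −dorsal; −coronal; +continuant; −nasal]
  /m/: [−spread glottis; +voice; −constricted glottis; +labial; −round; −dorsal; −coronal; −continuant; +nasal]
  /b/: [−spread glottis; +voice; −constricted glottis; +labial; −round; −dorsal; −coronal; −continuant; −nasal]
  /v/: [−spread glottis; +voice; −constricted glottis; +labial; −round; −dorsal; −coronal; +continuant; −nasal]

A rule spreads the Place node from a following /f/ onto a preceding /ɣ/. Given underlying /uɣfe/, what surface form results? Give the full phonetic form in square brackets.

Terminals under Place in this geometry: [labial], [round], [dorsal], [high], [back], [coronal], [anterior], [distributed], [strident].
After delinking /ɣ/'s Place and linking /f/'s, the affected terminals become [+labial], [−round], [−dorsal], [−coronal]; [spread glottis], [voice], [constricted glottis], … (outside Place) are retained from /ɣ/.
The resulting bundle matches /v/ in the inventory; substituting it for /ɣ/ gives [uvfe].

[uvfe]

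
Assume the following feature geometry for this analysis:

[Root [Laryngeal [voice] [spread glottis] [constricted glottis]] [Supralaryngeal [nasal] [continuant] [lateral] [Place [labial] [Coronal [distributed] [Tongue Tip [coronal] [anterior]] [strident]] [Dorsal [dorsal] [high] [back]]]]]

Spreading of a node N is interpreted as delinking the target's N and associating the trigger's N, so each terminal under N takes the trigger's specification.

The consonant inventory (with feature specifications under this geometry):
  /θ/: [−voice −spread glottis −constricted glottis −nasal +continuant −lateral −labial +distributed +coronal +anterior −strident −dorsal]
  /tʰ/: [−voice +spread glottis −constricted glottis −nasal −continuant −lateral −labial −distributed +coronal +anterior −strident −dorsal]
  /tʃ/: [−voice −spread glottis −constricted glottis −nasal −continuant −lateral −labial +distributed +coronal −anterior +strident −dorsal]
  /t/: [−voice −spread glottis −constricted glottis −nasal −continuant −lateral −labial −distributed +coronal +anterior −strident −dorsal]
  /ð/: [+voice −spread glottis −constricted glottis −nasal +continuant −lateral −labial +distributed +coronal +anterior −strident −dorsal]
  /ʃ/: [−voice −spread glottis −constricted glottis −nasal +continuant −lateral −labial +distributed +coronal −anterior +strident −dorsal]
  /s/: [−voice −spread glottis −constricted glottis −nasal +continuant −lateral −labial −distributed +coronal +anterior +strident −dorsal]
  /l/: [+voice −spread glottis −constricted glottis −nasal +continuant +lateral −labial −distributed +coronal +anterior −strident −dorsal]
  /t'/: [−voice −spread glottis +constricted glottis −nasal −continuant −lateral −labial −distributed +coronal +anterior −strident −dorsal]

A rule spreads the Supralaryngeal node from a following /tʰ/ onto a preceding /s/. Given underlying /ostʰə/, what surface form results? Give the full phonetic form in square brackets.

[ottʰə]

Supralaryngeal immediately or transitively dominates [nasal], [continuant], [lateral], [labial], [distributed], [coronal], [anterior], [strident], [dorsal], [high], [back].
The target acquires /tʰ/'s values for everything under Supralaryngeal — [−nasal], [−continuant], [−lateral], [−labial], [−distributed], [+coronal], [+anterior], [−strident], [−dorsal] — while keeping its own [voice], [spread glottis], [constricted glottis].
The resulting bundle matches /t/ in the inventory; substituting it for /s/ gives [ottʰə].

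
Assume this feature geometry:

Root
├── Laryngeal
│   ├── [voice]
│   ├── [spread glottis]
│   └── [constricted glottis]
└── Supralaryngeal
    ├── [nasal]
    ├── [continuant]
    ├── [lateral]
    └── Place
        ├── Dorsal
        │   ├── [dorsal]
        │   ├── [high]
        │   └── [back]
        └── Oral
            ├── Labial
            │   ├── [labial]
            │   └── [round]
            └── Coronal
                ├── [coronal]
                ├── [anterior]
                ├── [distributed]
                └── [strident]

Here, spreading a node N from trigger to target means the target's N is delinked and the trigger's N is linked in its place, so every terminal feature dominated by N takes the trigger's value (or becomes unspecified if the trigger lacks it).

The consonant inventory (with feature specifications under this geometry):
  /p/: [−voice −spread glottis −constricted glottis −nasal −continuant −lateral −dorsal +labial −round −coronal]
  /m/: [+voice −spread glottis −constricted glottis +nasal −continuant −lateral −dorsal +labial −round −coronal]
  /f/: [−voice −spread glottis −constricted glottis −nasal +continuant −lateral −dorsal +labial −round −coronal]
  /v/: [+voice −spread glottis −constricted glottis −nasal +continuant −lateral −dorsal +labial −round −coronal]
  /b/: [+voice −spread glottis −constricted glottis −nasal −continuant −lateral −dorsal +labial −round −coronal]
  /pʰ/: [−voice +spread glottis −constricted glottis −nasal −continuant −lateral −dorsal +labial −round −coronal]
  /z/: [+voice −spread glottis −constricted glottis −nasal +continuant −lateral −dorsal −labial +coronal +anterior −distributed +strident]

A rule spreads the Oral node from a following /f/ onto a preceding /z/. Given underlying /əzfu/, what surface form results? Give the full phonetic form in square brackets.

Oral immediately or transitively dominates [labial], [round], [coronal], [anterior], [distributed], [strident].
After delinking /z/'s Oral and linking /f/'s, the affected terminals become [+labial], [−round], [−coronal]; [voice], [spread glottis], [constricted glottis], … (outside Oral) are retained from /z/.
This feature bundle is that of [v], so /əzfu/ surfaces as [əvfu].

[əvfu]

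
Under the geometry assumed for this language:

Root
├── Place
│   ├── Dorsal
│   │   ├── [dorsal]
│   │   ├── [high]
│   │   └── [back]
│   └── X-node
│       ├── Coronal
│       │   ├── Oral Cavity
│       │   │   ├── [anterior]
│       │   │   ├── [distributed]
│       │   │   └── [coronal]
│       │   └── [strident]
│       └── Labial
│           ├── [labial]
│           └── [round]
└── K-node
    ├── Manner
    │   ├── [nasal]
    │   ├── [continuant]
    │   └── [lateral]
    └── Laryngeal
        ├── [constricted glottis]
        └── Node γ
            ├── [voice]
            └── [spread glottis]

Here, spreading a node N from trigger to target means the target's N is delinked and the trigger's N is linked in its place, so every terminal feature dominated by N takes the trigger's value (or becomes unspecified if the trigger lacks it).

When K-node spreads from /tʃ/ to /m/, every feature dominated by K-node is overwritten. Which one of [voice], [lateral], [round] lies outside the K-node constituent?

The terminals dominated by K-node are [nasal], [continuant], [lateral], [constricted glottis], [voice], [spread glottis].
Of the listed options, [lateral], [voice] are among these and would be overwritten by spreading K-node.
[round] attaches under Labial, not under K-node, so /m/ retains its own value for [round].

[round]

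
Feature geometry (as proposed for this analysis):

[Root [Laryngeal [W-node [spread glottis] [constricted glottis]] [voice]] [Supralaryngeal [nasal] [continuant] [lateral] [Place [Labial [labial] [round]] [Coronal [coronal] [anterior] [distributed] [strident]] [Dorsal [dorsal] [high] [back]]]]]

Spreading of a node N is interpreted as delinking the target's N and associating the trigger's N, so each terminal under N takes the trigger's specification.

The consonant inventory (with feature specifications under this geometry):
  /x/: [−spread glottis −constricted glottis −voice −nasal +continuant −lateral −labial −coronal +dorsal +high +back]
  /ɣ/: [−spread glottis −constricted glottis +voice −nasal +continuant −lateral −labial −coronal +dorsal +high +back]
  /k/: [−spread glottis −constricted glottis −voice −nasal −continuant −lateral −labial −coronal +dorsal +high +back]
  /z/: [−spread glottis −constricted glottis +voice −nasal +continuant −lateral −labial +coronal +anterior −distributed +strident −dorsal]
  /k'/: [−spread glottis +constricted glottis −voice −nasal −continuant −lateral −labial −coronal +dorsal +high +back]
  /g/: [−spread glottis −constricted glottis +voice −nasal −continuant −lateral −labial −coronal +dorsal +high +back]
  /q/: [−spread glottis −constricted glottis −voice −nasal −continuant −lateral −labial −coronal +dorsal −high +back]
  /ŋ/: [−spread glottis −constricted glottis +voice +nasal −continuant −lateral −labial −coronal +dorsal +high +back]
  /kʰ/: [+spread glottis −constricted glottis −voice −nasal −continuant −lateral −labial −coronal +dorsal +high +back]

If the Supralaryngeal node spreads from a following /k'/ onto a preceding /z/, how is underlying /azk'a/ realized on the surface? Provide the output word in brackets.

The Supralaryngeal node dominates the terminals [nasal], [continuant], [lateral], [labial], [round], [coronal], [anterior], [distributed], [strident], [dorsal], [high], [back].
Spreading Supralaryngeal from /k'/ onto /z/ replaces those values with /k'/'s: [−nasal], [−continuant], [−lateral], [−labial], [−coronal], [+dorsal], [+high], [+back]. Features outside Supralaryngeal ([spread glottis], [constricted glottis], [voice]) stay as in /z/.
Among the inventory, only /g/ has exactly this specification, giving the surface form [agk'a].

[agk'a]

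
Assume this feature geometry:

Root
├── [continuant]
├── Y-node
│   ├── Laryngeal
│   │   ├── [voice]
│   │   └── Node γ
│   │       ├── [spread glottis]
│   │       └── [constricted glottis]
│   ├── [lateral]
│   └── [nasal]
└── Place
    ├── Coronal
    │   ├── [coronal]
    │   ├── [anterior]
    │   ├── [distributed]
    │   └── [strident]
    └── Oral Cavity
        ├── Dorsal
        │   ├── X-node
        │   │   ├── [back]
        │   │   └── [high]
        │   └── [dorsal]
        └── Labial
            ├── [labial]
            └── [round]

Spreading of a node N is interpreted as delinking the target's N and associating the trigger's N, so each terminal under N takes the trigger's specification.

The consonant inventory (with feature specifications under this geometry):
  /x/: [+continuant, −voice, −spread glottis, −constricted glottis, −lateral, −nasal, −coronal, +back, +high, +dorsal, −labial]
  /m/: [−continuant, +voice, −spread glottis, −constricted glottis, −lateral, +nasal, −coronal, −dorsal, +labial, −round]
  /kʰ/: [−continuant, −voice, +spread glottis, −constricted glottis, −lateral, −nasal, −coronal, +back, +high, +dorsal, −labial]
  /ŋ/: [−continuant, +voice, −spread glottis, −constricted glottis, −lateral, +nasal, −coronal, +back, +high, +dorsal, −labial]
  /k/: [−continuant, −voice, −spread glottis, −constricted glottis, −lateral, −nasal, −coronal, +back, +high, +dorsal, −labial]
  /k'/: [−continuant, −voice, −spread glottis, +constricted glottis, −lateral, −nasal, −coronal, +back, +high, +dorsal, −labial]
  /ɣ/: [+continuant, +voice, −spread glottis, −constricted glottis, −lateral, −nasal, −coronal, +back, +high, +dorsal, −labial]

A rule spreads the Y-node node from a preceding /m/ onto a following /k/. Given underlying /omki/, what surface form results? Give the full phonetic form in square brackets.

Terminals under Y-node in this geometry: [voice], [spread glottis], [constricted glottis], [lateral], [nasal].
Spreading Y-node from /m/ onto /k/ replaces those values with /m/'s: [+voice], [−spread glottis], [−constricted glottis], [−lateral], [+nasal]. Features outside Y-node ([continuant], [coronal], [back], …) stay as in /k/.
The resulting bundle matches /ŋ/ in the inventory; substituting it for /k/ gives [omŋi].

[omŋi]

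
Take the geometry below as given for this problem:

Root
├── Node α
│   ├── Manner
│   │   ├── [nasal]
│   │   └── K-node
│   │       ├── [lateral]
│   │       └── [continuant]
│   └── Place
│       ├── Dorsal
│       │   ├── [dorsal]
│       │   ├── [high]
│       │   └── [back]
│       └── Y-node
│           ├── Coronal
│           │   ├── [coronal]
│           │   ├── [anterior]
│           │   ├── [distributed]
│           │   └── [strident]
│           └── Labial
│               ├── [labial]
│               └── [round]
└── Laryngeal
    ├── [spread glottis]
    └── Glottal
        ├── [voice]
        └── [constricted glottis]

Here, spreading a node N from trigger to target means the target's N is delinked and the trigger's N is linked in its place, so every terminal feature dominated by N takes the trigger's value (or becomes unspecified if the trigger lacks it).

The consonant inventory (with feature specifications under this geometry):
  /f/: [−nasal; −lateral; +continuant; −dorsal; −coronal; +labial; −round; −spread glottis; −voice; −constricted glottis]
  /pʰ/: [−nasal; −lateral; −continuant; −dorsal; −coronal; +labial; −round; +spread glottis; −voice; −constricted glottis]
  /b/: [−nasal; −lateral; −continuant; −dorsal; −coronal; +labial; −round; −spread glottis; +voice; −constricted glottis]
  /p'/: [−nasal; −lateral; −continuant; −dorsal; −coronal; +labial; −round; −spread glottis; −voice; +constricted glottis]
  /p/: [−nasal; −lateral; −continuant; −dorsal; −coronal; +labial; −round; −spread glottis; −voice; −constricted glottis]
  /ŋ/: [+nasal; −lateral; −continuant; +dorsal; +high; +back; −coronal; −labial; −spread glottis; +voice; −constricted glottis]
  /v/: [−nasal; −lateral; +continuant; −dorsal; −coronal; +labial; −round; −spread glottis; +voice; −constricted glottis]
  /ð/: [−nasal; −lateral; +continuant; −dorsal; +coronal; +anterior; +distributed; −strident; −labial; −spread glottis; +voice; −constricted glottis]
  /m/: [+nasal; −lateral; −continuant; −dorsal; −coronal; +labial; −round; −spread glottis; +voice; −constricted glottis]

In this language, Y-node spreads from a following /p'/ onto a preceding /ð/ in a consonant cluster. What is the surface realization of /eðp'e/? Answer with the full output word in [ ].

[evp'e]

Terminals under Y-node in this geometry: [coronal], [anterior], [distributed], [strident], [labial], [round].
The target acquires /p'/'s values for everything under Y-node — [−coronal], [+labial], [−round] — while keeping its own [nasal], [lateral], [continuant], ….
This feature bundle is that of [v], so /eðp'e/ surfaces as [evp'e].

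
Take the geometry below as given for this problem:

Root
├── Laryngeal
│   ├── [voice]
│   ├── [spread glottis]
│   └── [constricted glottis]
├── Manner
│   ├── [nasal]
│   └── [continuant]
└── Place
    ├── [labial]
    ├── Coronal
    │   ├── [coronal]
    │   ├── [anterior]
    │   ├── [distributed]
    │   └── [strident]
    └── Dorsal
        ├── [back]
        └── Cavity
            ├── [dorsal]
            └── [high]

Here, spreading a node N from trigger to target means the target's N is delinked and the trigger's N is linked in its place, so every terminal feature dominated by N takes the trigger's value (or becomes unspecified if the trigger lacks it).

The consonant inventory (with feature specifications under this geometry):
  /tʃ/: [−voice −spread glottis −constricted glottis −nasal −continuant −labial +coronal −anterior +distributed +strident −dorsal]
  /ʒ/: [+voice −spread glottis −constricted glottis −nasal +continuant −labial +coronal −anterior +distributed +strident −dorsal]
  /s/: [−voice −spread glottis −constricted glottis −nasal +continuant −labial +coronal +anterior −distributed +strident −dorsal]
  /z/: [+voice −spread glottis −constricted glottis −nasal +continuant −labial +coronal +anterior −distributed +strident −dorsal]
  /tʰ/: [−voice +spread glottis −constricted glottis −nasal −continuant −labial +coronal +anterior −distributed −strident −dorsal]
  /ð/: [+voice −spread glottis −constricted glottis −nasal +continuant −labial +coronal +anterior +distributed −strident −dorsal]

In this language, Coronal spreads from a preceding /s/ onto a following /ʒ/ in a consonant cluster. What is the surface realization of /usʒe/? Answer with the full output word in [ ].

Coronal immediately or transitively dominates [coronal], [anterior], [distributed], [strident].
After delinking /ʒ/'s Coronal and linking /s/'s, the affected terminals become [+coronal], [+anterior], [−distributed], [+strident]; [voice], [spread glottis], [constricted glottis], … (outside Coronal) are retained from /ʒ/.
The resulting bundle matches /z/ in the inventory; substituting it for /ʒ/ gives [usze].

[usze]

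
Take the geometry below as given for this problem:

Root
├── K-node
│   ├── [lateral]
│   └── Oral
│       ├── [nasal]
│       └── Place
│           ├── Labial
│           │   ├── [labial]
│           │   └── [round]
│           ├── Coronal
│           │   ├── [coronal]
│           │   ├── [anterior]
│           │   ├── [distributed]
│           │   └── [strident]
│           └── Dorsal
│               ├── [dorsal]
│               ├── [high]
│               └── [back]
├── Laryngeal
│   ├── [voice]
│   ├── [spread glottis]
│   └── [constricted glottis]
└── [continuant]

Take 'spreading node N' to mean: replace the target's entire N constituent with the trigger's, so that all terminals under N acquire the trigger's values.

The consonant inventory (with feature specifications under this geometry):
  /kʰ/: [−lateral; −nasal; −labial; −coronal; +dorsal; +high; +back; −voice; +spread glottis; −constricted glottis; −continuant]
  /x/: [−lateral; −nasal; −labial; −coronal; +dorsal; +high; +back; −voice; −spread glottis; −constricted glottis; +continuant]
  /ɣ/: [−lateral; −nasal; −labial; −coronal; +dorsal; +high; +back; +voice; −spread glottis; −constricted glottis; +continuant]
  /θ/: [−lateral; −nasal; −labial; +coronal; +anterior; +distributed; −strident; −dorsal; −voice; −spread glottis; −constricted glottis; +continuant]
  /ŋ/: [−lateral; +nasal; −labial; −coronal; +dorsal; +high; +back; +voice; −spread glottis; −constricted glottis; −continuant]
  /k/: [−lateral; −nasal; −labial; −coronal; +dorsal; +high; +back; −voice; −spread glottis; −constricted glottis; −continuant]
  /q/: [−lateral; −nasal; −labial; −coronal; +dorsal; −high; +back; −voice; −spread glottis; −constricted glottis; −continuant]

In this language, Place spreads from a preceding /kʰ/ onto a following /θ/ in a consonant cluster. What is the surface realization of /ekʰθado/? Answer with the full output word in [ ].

[ekʰxado]

Terminals under Place in this geometry: [labial], [round], [coronal], [anterior], [distributed], [strident], [dorsal], [high], [back].
The target acquires /kʰ/'s values for everything under Place — [−labial], [−coronal], [+dorsal], [+high], [+back] — while keeping its own [lateral], [nasal], [voice], ….
This feature bundle is that of [x], so /ekʰθado/ surfaces as [ekʰxado].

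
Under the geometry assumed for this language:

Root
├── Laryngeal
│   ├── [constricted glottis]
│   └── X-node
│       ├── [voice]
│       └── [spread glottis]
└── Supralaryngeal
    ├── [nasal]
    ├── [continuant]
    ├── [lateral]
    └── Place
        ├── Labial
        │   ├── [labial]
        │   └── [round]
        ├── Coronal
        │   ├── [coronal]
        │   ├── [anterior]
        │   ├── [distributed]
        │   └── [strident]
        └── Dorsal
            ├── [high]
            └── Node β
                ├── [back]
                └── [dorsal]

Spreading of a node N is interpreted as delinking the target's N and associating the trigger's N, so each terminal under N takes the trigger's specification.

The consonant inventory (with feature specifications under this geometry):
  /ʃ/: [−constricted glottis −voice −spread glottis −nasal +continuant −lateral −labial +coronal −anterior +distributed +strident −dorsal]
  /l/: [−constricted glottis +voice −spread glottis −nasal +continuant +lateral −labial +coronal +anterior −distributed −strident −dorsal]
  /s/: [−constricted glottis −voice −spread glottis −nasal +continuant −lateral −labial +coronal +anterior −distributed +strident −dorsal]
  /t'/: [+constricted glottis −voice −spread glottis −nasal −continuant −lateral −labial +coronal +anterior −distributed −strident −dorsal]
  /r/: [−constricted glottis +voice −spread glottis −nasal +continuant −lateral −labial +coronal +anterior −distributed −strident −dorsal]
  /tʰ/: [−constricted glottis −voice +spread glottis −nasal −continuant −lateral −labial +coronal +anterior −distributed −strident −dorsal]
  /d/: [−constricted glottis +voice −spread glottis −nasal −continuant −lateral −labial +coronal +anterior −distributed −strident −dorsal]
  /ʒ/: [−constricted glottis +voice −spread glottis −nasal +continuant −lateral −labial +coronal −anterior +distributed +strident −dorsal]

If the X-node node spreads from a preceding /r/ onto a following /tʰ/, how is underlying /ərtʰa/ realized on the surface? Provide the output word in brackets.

X-node immediately or transitively dominates [voice], [spread glottis].
After delinking /tʰ/'s X-node and linking /r/'s, the affected terminals become [+voice], [−spread glottis]; [constricted glottis], [nasal], [continuant], … (outside X-node) are retained from /tʰ/.
The resulting bundle matches /d/ in the inventory; substituting it for /tʰ/ gives [ərda].

[ərda]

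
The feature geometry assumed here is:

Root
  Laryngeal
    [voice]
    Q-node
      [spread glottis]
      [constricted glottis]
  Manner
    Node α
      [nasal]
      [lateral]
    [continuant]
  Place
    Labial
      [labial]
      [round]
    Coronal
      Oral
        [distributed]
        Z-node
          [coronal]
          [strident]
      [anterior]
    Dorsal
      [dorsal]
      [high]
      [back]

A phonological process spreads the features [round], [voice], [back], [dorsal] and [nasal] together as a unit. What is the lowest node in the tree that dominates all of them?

Root

[round] is immediately dominated by Labial.
[voice] is immediately dominated by Laryngeal.
[back] is immediately dominated by Dorsal.
[dorsal] is immediately dominated by Dorsal.
[nasal] is immediately dominated by Node α.
The listed terminals split across distinct daughters of Root, so Root itself is the smallest node containing them all.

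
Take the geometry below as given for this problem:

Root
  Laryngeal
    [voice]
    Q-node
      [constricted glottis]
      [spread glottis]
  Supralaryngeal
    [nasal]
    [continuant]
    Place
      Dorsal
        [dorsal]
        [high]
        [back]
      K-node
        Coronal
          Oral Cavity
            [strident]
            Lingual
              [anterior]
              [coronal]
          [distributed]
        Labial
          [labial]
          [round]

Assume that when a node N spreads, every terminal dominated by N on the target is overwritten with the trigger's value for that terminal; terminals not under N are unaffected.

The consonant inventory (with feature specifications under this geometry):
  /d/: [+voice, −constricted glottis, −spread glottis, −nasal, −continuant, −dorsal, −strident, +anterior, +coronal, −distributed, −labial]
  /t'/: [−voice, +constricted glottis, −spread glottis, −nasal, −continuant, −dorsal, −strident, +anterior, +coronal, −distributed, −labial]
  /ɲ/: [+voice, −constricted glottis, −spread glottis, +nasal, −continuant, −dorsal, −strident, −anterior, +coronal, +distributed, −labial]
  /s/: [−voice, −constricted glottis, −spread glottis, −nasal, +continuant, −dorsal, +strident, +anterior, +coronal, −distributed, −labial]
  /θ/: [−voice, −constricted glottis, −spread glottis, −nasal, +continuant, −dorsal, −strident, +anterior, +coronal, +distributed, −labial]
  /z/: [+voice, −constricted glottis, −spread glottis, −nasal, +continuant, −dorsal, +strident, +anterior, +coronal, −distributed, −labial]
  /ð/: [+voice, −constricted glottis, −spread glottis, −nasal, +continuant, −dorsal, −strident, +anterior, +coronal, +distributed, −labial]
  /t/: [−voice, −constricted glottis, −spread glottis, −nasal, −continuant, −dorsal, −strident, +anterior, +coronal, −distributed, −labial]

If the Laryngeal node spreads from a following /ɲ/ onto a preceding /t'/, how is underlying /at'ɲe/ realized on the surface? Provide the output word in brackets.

[adɲe]

Terminals under Laryngeal in this geometry: [voice], [constricted glottis], [spread glottis].
After delinking /t'/'s Laryngeal and linking /ɲ/'s, the affected terminals become [+voice], [−constricted glottis], [−spread glottis]; [nasal], [continuant], [dorsal], … (outside Laryngeal) are retained from /t'/.
Among the inventory, only /d/ has exactly this specification, giving the surface form [adɲe].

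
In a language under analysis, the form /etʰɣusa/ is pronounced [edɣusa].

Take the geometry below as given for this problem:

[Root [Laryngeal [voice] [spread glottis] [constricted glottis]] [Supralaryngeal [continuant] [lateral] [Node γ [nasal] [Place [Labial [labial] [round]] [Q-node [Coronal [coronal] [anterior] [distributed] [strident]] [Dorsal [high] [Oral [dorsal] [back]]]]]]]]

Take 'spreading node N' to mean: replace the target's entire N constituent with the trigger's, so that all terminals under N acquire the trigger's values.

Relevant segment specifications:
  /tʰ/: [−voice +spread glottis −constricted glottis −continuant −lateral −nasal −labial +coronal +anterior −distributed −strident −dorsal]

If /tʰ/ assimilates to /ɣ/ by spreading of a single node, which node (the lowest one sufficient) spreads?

Feature comparison: [voice], [spread glottis] differ between /tʰ/ and [d]; the remaining terminals match.
These terminals are all dominated by Laryngeal, and no proper subconstituent of Laryngeal covers them all; Laryngeal is their lowest common ancestor.
Spreading Laryngeal from /ɣ/ overwrites each of those terminals with /ɣ/'s values, yielding exactly [d].
[continuant], [coronal] — on which /ɣ/ differs from /tʰ/ — are unchanged, so Root cannot have spread; the constituent is no larger than Laryngeal.

Laryngeal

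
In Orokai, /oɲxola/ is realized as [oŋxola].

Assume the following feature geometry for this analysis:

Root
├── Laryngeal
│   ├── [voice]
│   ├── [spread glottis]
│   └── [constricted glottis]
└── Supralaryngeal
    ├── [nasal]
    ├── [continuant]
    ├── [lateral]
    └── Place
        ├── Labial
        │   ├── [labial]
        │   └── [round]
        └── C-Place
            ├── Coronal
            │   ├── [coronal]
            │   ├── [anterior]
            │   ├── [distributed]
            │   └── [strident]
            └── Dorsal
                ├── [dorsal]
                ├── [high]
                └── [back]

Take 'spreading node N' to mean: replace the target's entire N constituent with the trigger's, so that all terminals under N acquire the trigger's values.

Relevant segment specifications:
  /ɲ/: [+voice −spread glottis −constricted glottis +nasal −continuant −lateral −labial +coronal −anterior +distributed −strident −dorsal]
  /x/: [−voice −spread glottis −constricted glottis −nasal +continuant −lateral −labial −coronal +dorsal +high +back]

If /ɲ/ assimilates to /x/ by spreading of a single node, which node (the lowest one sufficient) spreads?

The alternation /ɲ/ → [ŋ] changes [coronal], [anterior], [distributed], [strident], [dorsal], [high], [back] and nothing else.
The smallest constituent containing every changed terminal is C-Place — each of its daughters lacks at least one of the affected features.
If C-Place spreads, every terminal under it takes /x/'s value, producing [ŋ] as observed.
Features on which the two segments disagree outside C-Place, such as [voice], [nasal], are unchanged — nothing dominating them spread, and C-Place is the minimal sufficient constituent.

C-Place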